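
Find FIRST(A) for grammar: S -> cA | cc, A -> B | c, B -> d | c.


Per alternative of A: FIRST(B) = {c, d}; FIRST(c) = {c}
FIRST(A) = {c, d}


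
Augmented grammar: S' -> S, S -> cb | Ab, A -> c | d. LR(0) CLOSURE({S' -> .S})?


Start: S' -> .S
For each item with dot before a nonterminal B, add B -> .γ for every B-production
Closure: [S' -> .S, S -> .cb, S -> .Ab, A -> .c, A -> .d]


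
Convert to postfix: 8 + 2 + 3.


Left to right (same or higher precedence on left)
Postfix: 8 2 + 3 +


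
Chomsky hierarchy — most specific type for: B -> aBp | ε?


Single nonterminal LHS, but a^n p^n is not regular
Classification: Type 2 (Context-Free)


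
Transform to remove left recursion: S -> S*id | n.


Left-recursive alternatives: S*id; non-recursive: n
Introduce S': S -> nS', S' -> *idS' | ε


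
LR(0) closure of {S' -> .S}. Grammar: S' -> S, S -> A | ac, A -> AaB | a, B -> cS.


Start: S' -> .S
For each item with dot before a nonterminal B, add B -> .γ for every B-production
Closure: [S' -> .S, S -> .A, S -> .ac, A -> .AaB, A -> .a]


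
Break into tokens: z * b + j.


Scan left to right, longest-match per lexeme
Tokens: ID(z), OP(*), ID(b), OP(+), ID(j)


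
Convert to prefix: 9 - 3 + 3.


left-to-right (same/higher precedence on left): tree is (+ (- 9 3) 3)
Prefix: + - 9 3 3


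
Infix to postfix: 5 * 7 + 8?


Left to right (same or higher precedence on left)
Postfix: 5 7 * 8 +


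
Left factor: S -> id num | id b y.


Common prefix: 'id'
Factored: S -> id S', S' -> num | b y


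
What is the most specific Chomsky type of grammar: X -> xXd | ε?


Single nonterminal LHS, but x^n d^n is not regular
Classification: Type 2 (Context-Free)


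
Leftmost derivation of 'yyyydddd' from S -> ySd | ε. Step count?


Derivation: S => ySd => yySdd => yyySddd => yyyySdddd => yyyydddd
Steps: 5


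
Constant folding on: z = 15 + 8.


15 + 8 = 23 at compile time
Optimized: z = 23


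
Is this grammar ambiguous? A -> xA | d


right-linear, alternatives start with distinct terminals 'x' vs 'd': unique leftmost derivation
Unambiguous


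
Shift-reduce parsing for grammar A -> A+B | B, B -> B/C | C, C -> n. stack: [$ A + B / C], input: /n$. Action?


handle 'B/C' on top
Action: reduce (B -> B/C)


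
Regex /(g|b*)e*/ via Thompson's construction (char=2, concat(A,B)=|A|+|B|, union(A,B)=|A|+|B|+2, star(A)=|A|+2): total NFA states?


Syntax tree has 3 char leaf(s), 1 union(s), 2 star(s)
chars contribute 3×2 = 6; each union adds +2; each star adds +2
Total: 6 + 2 + 4 = 12 states


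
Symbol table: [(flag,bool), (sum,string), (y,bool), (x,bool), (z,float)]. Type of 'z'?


Lookup 'z' → type float


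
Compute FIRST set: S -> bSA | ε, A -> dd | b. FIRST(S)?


Per alternative of S: FIRST(bSA) = {b}; FIRST(ε) = {ε}
FIRST(S) = {b, ε}


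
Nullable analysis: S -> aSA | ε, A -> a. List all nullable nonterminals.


A nonterminal is nullable iff some alternative derives ε (directly, or every symbol in it is nullable)
Nullable: {S}


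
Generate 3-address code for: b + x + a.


Break into single-operator statements:
t1 = b + x
t2 = t1 + a


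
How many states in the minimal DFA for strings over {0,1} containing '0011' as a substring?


KMP-style automaton: 4 progress states + 1 absorbing accept = 5
Minimal DFA: 5 states


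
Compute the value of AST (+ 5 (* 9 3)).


Evaluate inner: (* 9 3) = 27
Evaluate root: (+ 5 27) = 32
Result: 32


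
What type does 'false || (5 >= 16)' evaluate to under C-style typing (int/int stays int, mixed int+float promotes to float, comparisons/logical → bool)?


Operand types: bool || bool
Rule: logical operators take bool operands and yield bool
Result type: bool


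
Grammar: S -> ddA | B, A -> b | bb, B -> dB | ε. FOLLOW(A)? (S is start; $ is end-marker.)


$ ∈ FOLLOW(S). For each A -> αBβ: add FIRST(β)\{ε} to FOLLOW(B); if β nullable, add FOLLOW(A).
FOLLOW(A) = {$}


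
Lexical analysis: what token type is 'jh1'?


Pattern: letter/underscore followed by alphanumerics, not a keyword
Type: IDENTIFIER


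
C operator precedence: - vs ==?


'-' is additive (level 9); '==' is equality (level 6)
Higher level binds tighter
'-' has higher precedence than '=='


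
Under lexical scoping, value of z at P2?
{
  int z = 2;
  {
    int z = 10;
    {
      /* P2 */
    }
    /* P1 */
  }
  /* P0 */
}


P2's block does not declare z; resolves to the enclosing declaration at depth 1
z = 10


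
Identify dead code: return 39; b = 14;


statement follows a return and is unreachable
Dead: 'b = 14'


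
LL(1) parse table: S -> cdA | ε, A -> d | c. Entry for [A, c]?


For [A, c]: 'c' ∈ FIRST(c)
Entry: A -> c


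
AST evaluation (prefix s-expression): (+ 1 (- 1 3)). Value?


Evaluate inner: (- 1 3) = -2
Evaluate root: (+ 1 -2) = -1
Result: -1


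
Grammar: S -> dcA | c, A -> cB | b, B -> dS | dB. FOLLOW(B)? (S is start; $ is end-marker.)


$ ∈ FOLLOW(S). For each A -> αBβ: add FIRST(β)\{ε} to FOLLOW(B); if β nullable, add FOLLOW(A).
FOLLOW(B) = {$}


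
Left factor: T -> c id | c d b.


Common prefix: 'c'
Factored: T -> c T', T' -> id | d b


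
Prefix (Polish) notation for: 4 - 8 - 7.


left-to-right (same/higher precedence on left): tree is (- (- 4 8) 7)
Prefix: - - 4 8 7


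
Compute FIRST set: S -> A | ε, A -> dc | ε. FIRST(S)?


Per alternative of S: FIRST(A) = {d, ε}; FIRST(ε) = {ε}
FIRST(S) = {d, ε}


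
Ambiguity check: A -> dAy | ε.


balanced d^n…y^n: each string has a unique parse
Unambiguous


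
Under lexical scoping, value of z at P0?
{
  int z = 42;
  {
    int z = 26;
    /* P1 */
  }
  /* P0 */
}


z declared in the same block as P0
z = 42


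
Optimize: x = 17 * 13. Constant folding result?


17 * 13 = 221 at compile time
Optimized: x = 221


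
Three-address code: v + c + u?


Break into single-operator statements:
t1 = v + c
t2 = t1 + u


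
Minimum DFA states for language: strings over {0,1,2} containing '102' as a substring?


KMP-style automaton: 3 progress states + 1 absorbing accept = 4
Minimal DFA: 4 states


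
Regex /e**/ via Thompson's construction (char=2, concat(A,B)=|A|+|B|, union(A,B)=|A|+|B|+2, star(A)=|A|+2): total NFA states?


Syntax tree has 1 char leaf(s), 0 union(s), 2 star(s)
chars contribute 1×2 = 2; each union adds +2; each star adds +2
Total: 2 + 0 + 4 = 6 states


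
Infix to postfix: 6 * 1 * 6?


Left to right (same or higher precedence on left)
Postfix: 6 1 * 6 *


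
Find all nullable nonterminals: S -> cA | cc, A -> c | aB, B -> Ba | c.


A nonterminal is nullable iff some alternative derives ε (directly, or every symbol in it is nullable)
Nullable: {}


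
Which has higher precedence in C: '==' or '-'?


'-' is additive (level 9); '==' is equality (level 6)
Higher level binds tighter
'-' has higher precedence than '=='


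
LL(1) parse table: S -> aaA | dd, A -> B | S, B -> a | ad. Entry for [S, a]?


For [S, a]: 'a' ∈ FIRST(aaA)
Entry: S -> aaA


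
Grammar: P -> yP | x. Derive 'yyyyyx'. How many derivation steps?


Derivation: P => yP => yyP => yyyP => yyyyP => yyyyyP => yyyyyx
Steps: 6


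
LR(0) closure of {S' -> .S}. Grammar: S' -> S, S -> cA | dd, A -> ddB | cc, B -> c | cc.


Start: S' -> .S
For each item with dot before a nonterminal B, add B -> .γ for every B-production
Closure: [S' -> .S, S -> .cA, S -> .dd]


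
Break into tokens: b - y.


Scan left to right, longest-match per lexeme
Tokens: ID(b), OP(-), ID(y)


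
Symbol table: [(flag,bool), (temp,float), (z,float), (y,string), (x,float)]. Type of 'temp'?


Lookup 'temp' → type float


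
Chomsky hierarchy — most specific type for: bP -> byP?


LHS has context (more than one symbol) and |LHS| ≤ |RHS|
Classification: Type 1 (Context-Sensitive)


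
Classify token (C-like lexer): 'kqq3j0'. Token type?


Pattern: letter/underscore followed by alphanumerics, not a keyword
Type: IDENTIFIER


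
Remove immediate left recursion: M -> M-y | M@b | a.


Left-recursive alternatives: M-y, M@b; non-recursive: a
Introduce M': M -> aM', M' -> -yM' | @bM' | ε


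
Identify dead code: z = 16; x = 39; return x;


z is assigned but never read
Dead: 'z = 16'


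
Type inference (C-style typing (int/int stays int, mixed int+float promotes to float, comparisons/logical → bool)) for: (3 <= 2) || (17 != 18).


Operand types: bool || bool
Rule: logical operators take bool operands and yield bool
Result type: bool


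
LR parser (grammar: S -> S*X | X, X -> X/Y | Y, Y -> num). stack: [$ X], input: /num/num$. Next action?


shift '/' to continue X -> X/Y
Action: shift


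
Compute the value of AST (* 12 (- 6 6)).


Evaluate inner: (- 6 6) = 0
Evaluate root: (* 12 0) = 0
Result: 0


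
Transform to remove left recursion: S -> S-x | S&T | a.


Left-recursive alternatives: S-x, S&T; non-recursive: a
Introduce S': S -> aS', S' -> -xS' | &TS' | ε


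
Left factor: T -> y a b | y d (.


Common prefix: 'y'
Factored: T -> y T', T' -> a b | d (


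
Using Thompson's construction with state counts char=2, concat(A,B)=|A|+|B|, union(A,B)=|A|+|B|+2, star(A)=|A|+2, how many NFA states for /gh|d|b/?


Syntax tree has 4 char leaf(s), 2 union(s), 0 star(s)
chars contribute 4×2 = 8; each union adds +2; each star adds +2
Total: 8 + 4 + 0 = 12 states


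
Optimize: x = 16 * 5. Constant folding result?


16 * 5 = 80 at compile time
Optimized: x = 80


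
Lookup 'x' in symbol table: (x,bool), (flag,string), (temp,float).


Lookup 'x' → type bool


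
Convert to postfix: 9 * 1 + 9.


Left to right (same or higher precedence on left)
Postfix: 9 1 * 9 +


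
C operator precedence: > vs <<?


'<<' is shift (level 8); '>' is relational (level 7)
Higher level binds tighter
'<<' has higher precedence than '>'


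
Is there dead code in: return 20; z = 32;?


statement follows a return and is unreachable
Dead: 'z = 32'


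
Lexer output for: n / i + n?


Scan left to right, longest-match per lexeme
Tokens: ID(n), OP(/), ID(i), OP(+), ID(n)


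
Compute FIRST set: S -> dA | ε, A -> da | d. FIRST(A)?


Per alternative of A: FIRST(da) = {d}; FIRST(d) = {d}
FIRST(A) = {d}


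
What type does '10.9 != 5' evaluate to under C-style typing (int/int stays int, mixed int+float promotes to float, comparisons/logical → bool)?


Operand types: float != int
Rule: comparison yields bool
Result type: bool


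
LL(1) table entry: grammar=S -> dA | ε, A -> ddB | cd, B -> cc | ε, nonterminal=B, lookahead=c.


For [B, c]: 'c' ∈ FIRST(cc)
Entry: B -> cc


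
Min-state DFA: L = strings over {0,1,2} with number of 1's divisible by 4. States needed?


Track (count of 1) mod 4: states 0..3, accept at 0
Minimal DFA: 4 states


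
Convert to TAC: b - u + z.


Break into single-operator statements:
t1 = b - u
t2 = t1 + z


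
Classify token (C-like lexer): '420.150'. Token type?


Pattern: digits with a decimal point
Type: FLOAT_LITERAL


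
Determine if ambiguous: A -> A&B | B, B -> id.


precedence layered via separate nonterminal B: deterministic
Unambiguous


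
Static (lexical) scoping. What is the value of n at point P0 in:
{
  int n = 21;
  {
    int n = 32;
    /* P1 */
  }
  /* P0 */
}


n declared in the same block as P0
n = 21


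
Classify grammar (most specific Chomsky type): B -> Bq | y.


Left-linear: every RHS is a terminal or one nonterminal followed by a terminal
Classification: Type 3 (Regular)


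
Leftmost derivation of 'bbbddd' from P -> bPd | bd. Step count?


Derivation: P => bPd => bbPdd => bbbddd
Steps: 3


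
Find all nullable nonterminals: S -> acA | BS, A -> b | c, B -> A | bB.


A nonterminal is nullable iff some alternative derives ε (directly, or every symbol in it is nullable)
Nullable: {}


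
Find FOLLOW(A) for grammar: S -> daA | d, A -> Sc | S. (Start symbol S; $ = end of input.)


$ ∈ FOLLOW(S). For each A -> αBβ: add FIRST(β)\{ε} to FOLLOW(B); if β nullable, add FOLLOW(A).
FOLLOW(A) = {$, c}


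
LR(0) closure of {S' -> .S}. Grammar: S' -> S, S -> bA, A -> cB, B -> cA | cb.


Start: S' -> .S
For each item with dot before a nonterminal B, add B -> .γ for every B-production
Closure: [S' -> .S, S -> .bA]


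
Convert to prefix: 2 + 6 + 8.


left-to-right (same/higher precedence on left): tree is (+ (+ 2 6) 8)
Prefix: + + 2 6 8


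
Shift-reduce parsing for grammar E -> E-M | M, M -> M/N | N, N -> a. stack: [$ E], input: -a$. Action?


shift '-' to continue E -> E-M
Action: shift


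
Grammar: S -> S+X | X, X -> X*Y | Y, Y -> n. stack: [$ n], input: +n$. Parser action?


'n' on top is the handle for Y -> n
Action: reduce (Y -> n)


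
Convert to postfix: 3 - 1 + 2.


Left to right (same or higher precedence on left)
Postfix: 3 1 - 2 +


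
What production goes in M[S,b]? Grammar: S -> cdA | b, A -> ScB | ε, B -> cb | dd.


For [S, b]: 'b' ∈ FIRST(b)
Entry: S -> b


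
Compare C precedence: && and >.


'>' is relational (level 7); '&&' is logical AND (level 2)
Higher level binds tighter
'>' has higher precedence than '&&'


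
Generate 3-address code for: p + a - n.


Break into single-operator statements:
t1 = p + a
t2 = t1 - n


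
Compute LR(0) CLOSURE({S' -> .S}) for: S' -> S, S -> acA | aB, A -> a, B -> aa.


Start: S' -> .S
For each item with dot before a nonterminal B, add B -> .γ for every B-production
Closure: [S' -> .S, S -> .acA, S -> .aB]


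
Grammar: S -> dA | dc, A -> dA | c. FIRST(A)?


Per alternative of A: FIRST(dA) = {d}; FIRST(c) = {c}
FIRST(A) = {c, d}


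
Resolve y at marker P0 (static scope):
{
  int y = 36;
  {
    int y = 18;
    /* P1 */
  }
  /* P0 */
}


y declared in the same block as P0
y = 36


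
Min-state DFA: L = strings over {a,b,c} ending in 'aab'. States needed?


Track the longest suffix of input matching a prefix of 'aab': 4 classes (prefixes of length 0..3)
Minimal DFA: 4 states


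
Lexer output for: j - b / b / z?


Scan left to right, longest-match per lexeme
Tokens: ID(j), OP(-), ID(b), OP(/), ID(b), OP(/), ID(z)


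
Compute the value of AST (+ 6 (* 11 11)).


Evaluate inner: (* 11 11) = 121
Evaluate root: (+ 6 121) = 127
Result: 127


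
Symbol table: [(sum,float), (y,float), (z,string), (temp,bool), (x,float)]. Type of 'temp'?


Lookup 'temp' → type bool


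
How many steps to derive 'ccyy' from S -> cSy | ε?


Derivation: S => cSy => ccSyy => ccyy
Steps: 3


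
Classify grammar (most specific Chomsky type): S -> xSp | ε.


Single nonterminal LHS, but x^n p^n is not regular
Classification: Type 2 (Context-Free)


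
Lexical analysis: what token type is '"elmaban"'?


Pattern: double-quoted sequence
Type: STRING_LITERAL


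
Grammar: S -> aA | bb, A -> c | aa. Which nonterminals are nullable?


A nonterminal is nullable iff some alternative derives ε (directly, or every symbol in it is nullable)
Nullable: {}


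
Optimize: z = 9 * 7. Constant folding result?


9 * 7 = 63 at compile time
Optimized: z = 63


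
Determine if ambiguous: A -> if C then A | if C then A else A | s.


dangling else: 'if C then if C then s else s' parses two ways
Ambiguous


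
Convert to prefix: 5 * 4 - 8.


left-to-right (same/higher precedence on left): tree is (- (* 5 4) 8)
Prefix: - * 5 4 8


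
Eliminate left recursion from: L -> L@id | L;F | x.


Left-recursive alternatives: L@id, L;F; non-recursive: x
Introduce L': L -> xL', L' -> @idL' | ;FL' | ε


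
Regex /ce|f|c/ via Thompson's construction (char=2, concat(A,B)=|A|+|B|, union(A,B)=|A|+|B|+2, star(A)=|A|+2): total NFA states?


Syntax tree has 4 char leaf(s), 2 union(s), 0 star(s)
chars contribute 4×2 = 8; each union adds +2; each star adds +2
Total: 8 + 4 + 0 = 12 states


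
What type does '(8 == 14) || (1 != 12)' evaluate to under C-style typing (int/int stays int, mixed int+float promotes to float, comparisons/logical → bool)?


Operand types: bool || bool
Rule: logical operators take bool operands and yield bool
Result type: bool


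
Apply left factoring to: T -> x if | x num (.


Common prefix: 'x'
Factored: T -> x T', T' -> if | num (


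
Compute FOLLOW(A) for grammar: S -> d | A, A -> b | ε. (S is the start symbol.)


$ ∈ FOLLOW(S). For each A -> αBβ: add FIRST(β)\{ε} to FOLLOW(B); if β nullable, add FOLLOW(A).
FOLLOW(A) = {$}


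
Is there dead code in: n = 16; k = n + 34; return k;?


n is read by k's definition; k is returned
No dead code


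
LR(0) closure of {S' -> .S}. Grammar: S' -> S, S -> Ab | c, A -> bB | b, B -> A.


Start: S' -> .S
For each item with dot before a nonterminal B, add B -> .γ for every B-production
Closure: [S' -> .S, S -> .Ab, S -> .c, A -> .bB, A -> .b]


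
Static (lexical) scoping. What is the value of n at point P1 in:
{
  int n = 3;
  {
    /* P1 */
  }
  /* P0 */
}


P1's block does not declare n; resolves to the enclosing declaration at depth 0
n = 3


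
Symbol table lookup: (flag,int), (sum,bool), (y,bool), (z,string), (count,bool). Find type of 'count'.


Lookup 'count' → type bool


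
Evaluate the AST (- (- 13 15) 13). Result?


Evaluate inner: (- 13 15) = -2
Evaluate root: (- -2 13) = -15
Result: -15


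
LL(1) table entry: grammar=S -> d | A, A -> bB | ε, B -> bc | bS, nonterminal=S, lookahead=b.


For [S, b]: 'b' ∈ FIRST(A)
Entry: S -> A


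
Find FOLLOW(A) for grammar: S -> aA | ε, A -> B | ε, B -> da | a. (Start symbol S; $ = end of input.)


$ ∈ FOLLOW(S). For each A -> αBβ: add FIRST(β)\{ε} to FOLLOW(B); if β nullable, add FOLLOW(A).
FOLLOW(A) = {$}


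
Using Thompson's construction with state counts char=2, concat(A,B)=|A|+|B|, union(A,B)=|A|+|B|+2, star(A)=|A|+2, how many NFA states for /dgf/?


Syntax tree has 3 char leaf(s), 0 union(s), 0 star(s)
chars contribute 3×2 = 6; each union adds +2; each star adds +2
Total: 6 + 0 + 0 = 6 states


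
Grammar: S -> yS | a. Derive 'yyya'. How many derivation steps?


Derivation: S => yS => yyS => yyyS => yyya
Steps: 4


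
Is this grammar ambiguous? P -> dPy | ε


balanced d^n…y^n: each string has a unique parse
Unambiguous


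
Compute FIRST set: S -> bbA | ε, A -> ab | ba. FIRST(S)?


Per alternative of S: FIRST(bbA) = {b}; FIRST(ε) = {ε}
FIRST(S) = {b, ε}


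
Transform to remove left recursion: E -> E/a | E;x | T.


Left-recursive alternatives: E/a, E;x; non-recursive: T
Introduce E': E -> TE', E' -> /aE' | ;xE' | ε


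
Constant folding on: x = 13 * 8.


13 * 8 = 104 at compile time
Optimized: x = 104


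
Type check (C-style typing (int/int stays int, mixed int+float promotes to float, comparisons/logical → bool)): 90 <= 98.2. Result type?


Operand types: int <= float
Rule: comparison yields bool
Result type: bool


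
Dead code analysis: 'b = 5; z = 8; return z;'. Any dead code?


b is assigned but never read
Dead: 'b = 5'


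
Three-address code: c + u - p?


Break into single-operator statements:
t1 = c + u
t2 = t1 - p


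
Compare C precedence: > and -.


'-' is additive (level 9); '>' is relational (level 7)
Higher level binds tighter
'-' has higher precedence than '>'


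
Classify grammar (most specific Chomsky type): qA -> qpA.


LHS has context (more than one symbol) and |LHS| ≤ |RHS|
Classification: Type 1 (Context-Sensitive)


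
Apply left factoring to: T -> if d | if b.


Common prefix: 'if'
Factored: T -> if T', T' -> d | b


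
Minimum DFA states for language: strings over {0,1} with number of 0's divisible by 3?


Track (count of 0) mod 3: states 0..2, accept at 0
Minimal DFA: 3 states


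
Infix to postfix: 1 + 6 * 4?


* has higher precedence, evaluate 6*4 first
Postfix: 1 6 4 * +


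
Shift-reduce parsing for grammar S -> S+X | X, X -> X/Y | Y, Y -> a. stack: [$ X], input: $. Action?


lookahead ∉ {/} so X won't extend; reduce S -> X
Action: reduce (S -> X)


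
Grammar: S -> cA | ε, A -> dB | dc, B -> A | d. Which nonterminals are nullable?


A nonterminal is nullable iff some alternative derives ε (directly, or every symbol in it is nullable)
Nullable: {S}


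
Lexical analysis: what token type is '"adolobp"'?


Pattern: double-quoted sequence
Type: STRING_LITERAL


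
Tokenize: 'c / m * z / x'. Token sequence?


Scan left to right, longest-match per lexeme
Tokens: ID(c), OP(/), ID(m), OP(*), ID(z), OP(/), ID(x)


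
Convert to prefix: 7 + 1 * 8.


'*' binds tighter: tree is (+ 7 (* 1 8))
Prefix: + 7 * 1 8


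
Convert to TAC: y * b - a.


Break into single-operator statements:
t1 = y * b
t2 = t1 - a


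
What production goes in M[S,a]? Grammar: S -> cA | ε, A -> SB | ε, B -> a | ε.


For [S, a]: ε is nullable and 'a' ∈ FOLLOW(S)
Entry: S -> ε


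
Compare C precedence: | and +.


'+' is additive (level 9); '|' is bitwise OR (level 3)
Higher level binds tighter
'+' has higher precedence than '|'


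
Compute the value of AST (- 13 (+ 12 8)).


Evaluate inner: (+ 12 8) = 20
Evaluate root: (- 13 20) = -7
Result: -7


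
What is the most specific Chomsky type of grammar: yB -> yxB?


LHS has context (more than one symbol) and |LHS| ≤ |RHS|
Classification: Type 1 (Context-Sensitive)


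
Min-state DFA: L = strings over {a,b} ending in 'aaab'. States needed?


Track the longest suffix of input matching a prefix of 'aaab': 5 classes (prefixes of length 0..4)
Minimal DFA: 5 states


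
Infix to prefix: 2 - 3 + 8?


left-to-right (same/higher precedence on left): tree is (+ (- 2 3) 8)
Prefix: + - 2 3 8


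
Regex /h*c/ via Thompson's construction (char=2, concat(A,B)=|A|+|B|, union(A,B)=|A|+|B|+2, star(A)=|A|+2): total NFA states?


Syntax tree has 2 char leaf(s), 0 union(s), 1 star(s)
chars contribute 2×2 = 4; each union adds +2; each star adds +2
Total: 4 + 0 + 2 = 6 states


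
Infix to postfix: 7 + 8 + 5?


Left to right (same or higher precedence on left)
Postfix: 7 8 + 5 +


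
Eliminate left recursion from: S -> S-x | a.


Left-recursive alternatives: S-x; non-recursive: a
Introduce S': S -> aS', S' -> -xS' | ε


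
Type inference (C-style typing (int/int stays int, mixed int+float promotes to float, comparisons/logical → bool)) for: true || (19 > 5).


Operand types: bool || bool
Rule: logical operators take bool operands and yield bool
Result type: bool


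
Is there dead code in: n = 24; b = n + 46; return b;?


n is read by b's definition; b is returned
No dead code


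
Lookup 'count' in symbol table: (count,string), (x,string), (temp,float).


Lookup 'count' → type string


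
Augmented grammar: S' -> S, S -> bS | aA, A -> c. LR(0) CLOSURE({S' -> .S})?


Start: S' -> .S
For each item with dot before a nonterminal B, add B -> .γ for every B-production
Closure: [S' -> .S, S -> .bS, S -> .aA]


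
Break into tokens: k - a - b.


Scan left to right, longest-match per lexeme
Tokens: ID(k), OP(-), ID(a), OP(-), ID(b)


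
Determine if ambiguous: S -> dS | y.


right-linear, alternatives start with distinct terminals 'd' vs 'y': unique leftmost derivation
Unambiguous


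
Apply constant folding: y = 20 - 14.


20 - 14 = 6 at compile time
Optimized: y = 6


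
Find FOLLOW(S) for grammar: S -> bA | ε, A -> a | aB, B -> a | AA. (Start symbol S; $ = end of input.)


$ ∈ FOLLOW(S). For each A -> αBβ: add FIRST(β)\{ε} to FOLLOW(B); if β nullable, add FOLLOW(A).
FOLLOW(S) = {$}


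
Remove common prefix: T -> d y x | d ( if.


Common prefix: 'd'
Factored: T -> d T', T' -> y x | ( if


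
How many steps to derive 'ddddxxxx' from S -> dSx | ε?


Derivation: S => dSx => ddSxx => dddSxxx => ddddSxxxx => ddddxxxx
Steps: 5


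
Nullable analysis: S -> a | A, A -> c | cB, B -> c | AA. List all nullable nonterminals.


A nonterminal is nullable iff some alternative derives ε (directly, or every symbol in it is nullable)
Nullable: {}


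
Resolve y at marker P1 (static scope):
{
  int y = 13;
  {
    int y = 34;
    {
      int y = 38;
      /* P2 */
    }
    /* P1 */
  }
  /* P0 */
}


y declared in the same block as P1
y = 34


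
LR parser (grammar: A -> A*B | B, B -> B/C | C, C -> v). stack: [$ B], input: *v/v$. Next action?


lookahead ∉ {/} so B won't extend; reduce A -> B
Action: reduce (A -> B)


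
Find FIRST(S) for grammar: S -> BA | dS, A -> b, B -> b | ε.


Per alternative of S: FIRST(BA) = {b}; FIRST(dS) = {d}
FIRST(S) = {b, d}


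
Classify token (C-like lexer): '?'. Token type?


Pattern: operator symbol
Type: OPERATOR


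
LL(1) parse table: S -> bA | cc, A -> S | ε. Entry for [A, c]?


For [A, c]: 'c' ∈ FIRST(S)
Entry: A -> S


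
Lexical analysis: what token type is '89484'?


Pattern: digits only
Type: INTEGER_LITERAL


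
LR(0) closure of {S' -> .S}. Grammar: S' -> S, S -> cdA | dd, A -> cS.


Start: S' -> .S
For each item with dot before a nonterminal B, add B -> .γ for every B-production
Closure: [S' -> .S, S -> .cdA, S -> .dd]


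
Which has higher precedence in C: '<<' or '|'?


'<<' is shift (level 8); '|' is bitwise OR (level 3)
Higher level binds tighter
'<<' has higher precedence than '|'


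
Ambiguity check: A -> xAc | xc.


balanced x^n…c^n: each string has a unique parse
Unambiguous


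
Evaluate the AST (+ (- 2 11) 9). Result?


Evaluate inner: (- 2 11) = -9
Evaluate root: (+ -9 9) = 0
Result: 0


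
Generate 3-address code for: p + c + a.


Break into single-operator statements:
t1 = p + c
t2 = t1 + a


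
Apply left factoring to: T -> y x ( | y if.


Common prefix: 'y'
Factored: T -> y T', T' -> x ( | if


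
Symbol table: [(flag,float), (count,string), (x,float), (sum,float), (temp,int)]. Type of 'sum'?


Lookup 'sum' → type float


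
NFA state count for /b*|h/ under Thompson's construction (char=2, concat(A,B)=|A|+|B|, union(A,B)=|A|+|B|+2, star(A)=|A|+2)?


Syntax tree has 2 char leaf(s), 1 union(s), 1 star(s)
chars contribute 2×2 = 4; each union adds +2; each star adds +2
Total: 4 + 2 + 2 = 8 states


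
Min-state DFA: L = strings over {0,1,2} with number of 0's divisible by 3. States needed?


Track (count of 0) mod 3: states 0..2, accept at 0
Minimal DFA: 3 states


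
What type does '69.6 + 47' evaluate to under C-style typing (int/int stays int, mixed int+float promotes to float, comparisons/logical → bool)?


Operand types: float + int
Rule: mixed int/float promotes to float; int/int stays int
Result type: float


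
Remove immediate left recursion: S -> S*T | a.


Left-recursive alternatives: S*T; non-recursive: a
Introduce S': S -> aS', S' -> *TS' | ε


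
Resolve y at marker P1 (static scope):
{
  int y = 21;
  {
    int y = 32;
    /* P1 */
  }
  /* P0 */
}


y declared in the same block as P1
y = 32


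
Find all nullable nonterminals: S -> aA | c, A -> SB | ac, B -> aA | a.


A nonterminal is nullable iff some alternative derives ε (directly, or every symbol in it is nullable)
Nullable: {}


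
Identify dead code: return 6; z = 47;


statement follows a return and is unreachable
Dead: 'z = 47'


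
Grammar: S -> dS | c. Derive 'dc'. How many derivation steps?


Derivation: S => dS => dc
Steps: 2


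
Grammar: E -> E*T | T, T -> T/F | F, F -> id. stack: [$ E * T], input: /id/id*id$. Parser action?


'/' can extend T; shift to build T -> T/F
Action: shift


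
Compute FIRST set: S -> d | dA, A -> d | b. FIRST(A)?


Per alternative of A: FIRST(d) = {d}; FIRST(b) = {b}
FIRST(A) = {b, d}


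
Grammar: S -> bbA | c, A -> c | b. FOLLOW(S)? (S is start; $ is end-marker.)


$ ∈ FOLLOW(S). For each A -> αBβ: add FIRST(β)\{ε} to FOLLOW(B); if β nullable, add FOLLOW(A).
FOLLOW(S) = {$}


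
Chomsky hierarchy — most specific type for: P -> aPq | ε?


Single nonterminal LHS, but a^n q^n is not regular
Classification: Type 2 (Context-Free)


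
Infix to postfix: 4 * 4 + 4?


Left to right (same or higher precedence on left)
Postfix: 4 4 * 4 +


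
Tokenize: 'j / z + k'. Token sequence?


Scan left to right, longest-match per lexeme
Tokens: ID(j), OP(/), ID(z), OP(+), ID(k)


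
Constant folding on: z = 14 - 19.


14 - 19 = -5 at compile time
Optimized: z = -5


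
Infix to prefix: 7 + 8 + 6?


left-to-right (same/higher precedence on left): tree is (+ (+ 7 8) 6)
Prefix: + + 7 8 6


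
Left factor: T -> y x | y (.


Common prefix: 'y'
Factored: T -> y T', T' -> x | (


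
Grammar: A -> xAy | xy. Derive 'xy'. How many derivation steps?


Derivation: A => xy
Steps: 1


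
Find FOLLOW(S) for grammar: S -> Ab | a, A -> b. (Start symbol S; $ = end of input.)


$ ∈ FOLLOW(S). For each A -> αBβ: add FIRST(β)\{ε} to FOLLOW(B); if β nullable, add FOLLOW(A).
FOLLOW(S) = {$}


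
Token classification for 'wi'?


Pattern: letter/underscore followed by alphanumerics, not a keyword
Type: IDENTIFIER


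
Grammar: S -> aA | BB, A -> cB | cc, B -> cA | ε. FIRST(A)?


Per alternative of A: FIRST(cB) = {c}; FIRST(cc) = {c}
FIRST(A) = {c}


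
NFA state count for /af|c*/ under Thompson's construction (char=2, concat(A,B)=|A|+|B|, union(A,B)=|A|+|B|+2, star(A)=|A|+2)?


Syntax tree has 3 char leaf(s), 1 union(s), 1 star(s)
chars contribute 3×2 = 6; each union adds +2; each star adds +2
Total: 6 + 2 + 2 = 10 states


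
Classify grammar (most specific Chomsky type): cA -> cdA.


LHS has context (more than one symbol) and |LHS| ≤ |RHS|
Classification: Type 1 (Context-Sensitive)


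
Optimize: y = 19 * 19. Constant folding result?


19 * 19 = 361 at compile time
Optimized: y = 361


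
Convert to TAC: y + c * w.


Break into single-operator statements:
t1 = c * w
t2 = y + t1


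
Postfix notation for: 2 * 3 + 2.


Left to right (same or higher precedence on left)
Postfix: 2 3 * 2 +


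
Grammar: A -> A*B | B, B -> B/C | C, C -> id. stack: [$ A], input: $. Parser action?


start symbol A on stack, input exhausted
Action: accept


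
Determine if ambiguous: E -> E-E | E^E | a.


'a-a^a' has two parse trees (no precedence encoded between - and ^)
Ambiguous


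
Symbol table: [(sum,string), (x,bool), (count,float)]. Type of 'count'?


Lookup 'count' → type float


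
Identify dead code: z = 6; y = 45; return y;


z is assigned but never read
Dead: 'z = 6'


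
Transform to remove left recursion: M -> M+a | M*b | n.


Left-recursive alternatives: M+a, M*b; non-recursive: n
Introduce M': M -> nM', M' -> +aM' | *bM' | ε


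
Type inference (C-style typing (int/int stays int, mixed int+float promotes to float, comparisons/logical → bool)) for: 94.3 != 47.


Operand types: float != int
Rule: comparison yields bool
Result type: bool


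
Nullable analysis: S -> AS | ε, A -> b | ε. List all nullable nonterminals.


A nonterminal is nullable iff some alternative derives ε (directly, or every symbol in it is nullable)
Nullable: {A, S}


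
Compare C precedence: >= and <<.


'<<' is shift (level 8); '>=' is relational (level 7)
Higher level binds tighter
'<<' has higher precedence than '>='


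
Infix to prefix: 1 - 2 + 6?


left-to-right (same/higher precedence on left): tree is (+ (- 1 2) 6)
Prefix: + - 1 2 6


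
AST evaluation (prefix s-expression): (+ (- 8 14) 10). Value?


Evaluate inner: (- 8 14) = -6
Evaluate root: (+ -6 10) = 4
Result: 4


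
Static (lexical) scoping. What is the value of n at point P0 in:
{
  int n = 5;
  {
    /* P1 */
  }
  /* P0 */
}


n declared in the same block as P0
n = 5


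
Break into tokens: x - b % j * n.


Scan left to right, longest-match per lexeme
Tokens: ID(x), OP(-), ID(b), OP(%), ID(j), OP(*), ID(n)


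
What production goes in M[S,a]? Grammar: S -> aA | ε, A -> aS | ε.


For [S, a]: 'a' ∈ FIRST(aA)
Entry: S -> aA


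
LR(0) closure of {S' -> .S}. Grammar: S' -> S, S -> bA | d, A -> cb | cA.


Start: S' -> .S
For each item with dot before a nonterminal B, add B -> .γ for every B-production
Closure: [S' -> .S, S -> .bA, S -> .d]


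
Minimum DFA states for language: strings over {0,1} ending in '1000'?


Track the longest suffix of input matching a prefix of '1000': 5 classes (prefixes of length 0..4)
Minimal DFA: 5 states


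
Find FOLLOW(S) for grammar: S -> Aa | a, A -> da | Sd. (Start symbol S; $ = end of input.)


$ ∈ FOLLOW(S). For each A -> αBβ: add FIRST(β)\{ε} to FOLLOW(B); if β nullable, add FOLLOW(A).
FOLLOW(S) = {$, d}


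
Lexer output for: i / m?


Scan left to right, longest-match per lexeme
Tokens: ID(i), OP(/), ID(m)


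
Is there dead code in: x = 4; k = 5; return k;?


x is assigned but never read
Dead: 'x = 4'


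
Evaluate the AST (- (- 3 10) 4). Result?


Evaluate inner: (- 3 10) = -7
Evaluate root: (- -7 4) = -11
Result: -11


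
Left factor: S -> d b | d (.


Common prefix: 'd'
Factored: S -> d S', S' -> b | (


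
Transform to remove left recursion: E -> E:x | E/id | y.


Left-recursive alternatives: E:x, E/id; non-recursive: y
Introduce E': E -> yE', E' -> :xE' | /idE' | ε


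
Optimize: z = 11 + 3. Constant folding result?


11 + 3 = 14 at compile time
Optimized: z = 14


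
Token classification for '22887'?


Pattern: digits only
Type: INTEGER_LITERAL


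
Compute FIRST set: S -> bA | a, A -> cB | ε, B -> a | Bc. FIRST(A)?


Per alternative of A: FIRST(cB) = {c}; FIRST(ε) = {ε}
FIRST(A) = {c, ε}


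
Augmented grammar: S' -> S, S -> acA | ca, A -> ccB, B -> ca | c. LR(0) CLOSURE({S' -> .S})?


Start: S' -> .S
For each item with dot before a nonterminal B, add B -> .γ for every B-production
Closure: [S' -> .S, S -> .acA, S -> .ca]


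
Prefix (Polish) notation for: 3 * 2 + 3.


left-to-right (same/higher precedence on left): tree is (+ (* 3 2) 3)
Prefix: + * 3 2 3


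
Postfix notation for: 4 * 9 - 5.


Left to right (same or higher precedence on left)
Postfix: 4 9 * 5 -


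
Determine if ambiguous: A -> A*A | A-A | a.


'a*a-a' has two parse trees (no precedence encoded between * and -)
Ambiguous


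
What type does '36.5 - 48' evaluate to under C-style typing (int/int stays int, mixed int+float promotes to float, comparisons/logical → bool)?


Operand types: float - int
Rule: mixed int/float promotes to float; int/int stays int
Result type: float


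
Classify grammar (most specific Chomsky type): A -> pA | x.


Right-linear: every RHS is a terminal or a terminal followed by one nonterminal
Classification: Type 3 (Regular)


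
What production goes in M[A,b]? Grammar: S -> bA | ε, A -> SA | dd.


For [A, b]: 'b' ∈ FIRST(SA)
Entry: A -> SA


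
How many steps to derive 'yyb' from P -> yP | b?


Derivation: P => yP => yyP => yyb
Steps: 3


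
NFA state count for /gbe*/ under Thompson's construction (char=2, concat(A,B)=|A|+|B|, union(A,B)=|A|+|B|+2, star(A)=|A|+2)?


Syntax tree has 3 char leaf(s), 0 union(s), 1 star(s)
chars contribute 3×2 = 6; each union adds +2; each star adds +2
Total: 6 + 0 + 2 = 8 states


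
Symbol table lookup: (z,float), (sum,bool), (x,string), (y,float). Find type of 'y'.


Lookup 'y' → type float


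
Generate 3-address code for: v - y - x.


Break into single-operator statements:
t1 = v - y
t2 = t1 - x


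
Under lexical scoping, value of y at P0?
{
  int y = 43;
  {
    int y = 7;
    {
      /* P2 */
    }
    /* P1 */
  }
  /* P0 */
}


y declared in the same block as P0
y = 43


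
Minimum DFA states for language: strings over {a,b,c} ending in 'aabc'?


Track the longest suffix of input matching a prefix of 'aabc': 5 classes (prefixes of length 0..4)
Minimal DFA: 5 states


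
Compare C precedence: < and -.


'-' is additive (level 9); '<' is relational (level 7)
Higher level binds tighter
'-' has higher precedence than '<'


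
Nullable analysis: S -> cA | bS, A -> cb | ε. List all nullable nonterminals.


A nonterminal is nullable iff some alternative derives ε (directly, or every symbol in it is nullable)
Nullable: {A}


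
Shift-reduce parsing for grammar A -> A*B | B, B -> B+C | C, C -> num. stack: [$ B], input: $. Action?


lookahead ∉ {+} so B won't extend; reduce A -> B
Action: reduce (A -> B)


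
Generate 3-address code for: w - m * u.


Break into single-operator statements:
t1 = m * u
t2 = w - t1


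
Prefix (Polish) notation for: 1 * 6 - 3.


left-to-right (same/higher precedence on left): tree is (- (* 1 6) 3)
Prefix: - * 1 6 3


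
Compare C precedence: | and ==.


'==' is equality (level 6); '|' is bitwise OR (level 3)
Higher level binds tighter
'==' has higher precedence than '|'


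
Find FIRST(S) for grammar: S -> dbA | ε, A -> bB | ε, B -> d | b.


Per alternative of S: FIRST(dbA) = {d}; FIRST(ε) = {ε}
FIRST(S) = {d, ε}


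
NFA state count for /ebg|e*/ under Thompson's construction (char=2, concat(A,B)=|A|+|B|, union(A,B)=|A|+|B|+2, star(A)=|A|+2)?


Syntax tree has 4 char leaf(s), 1 union(s), 1 star(s)
chars contribute 4×2 = 8; each union adds +2; each star adds +2
Total: 8 + 2 + 2 = 12 states


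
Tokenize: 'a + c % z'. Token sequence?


Scan left to right, longest-match per lexeme
Tokens: ID(a), OP(+), ID(c), OP(%), ID(z)


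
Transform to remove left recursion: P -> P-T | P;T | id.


Left-recursive alternatives: P-T, P;T; non-recursive: id
Introduce P': P -> idP', P' -> -TP' | ;TP' | ε


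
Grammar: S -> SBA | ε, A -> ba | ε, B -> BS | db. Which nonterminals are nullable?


A nonterminal is nullable iff some alternative derives ε (directly, or every symbol in it is nullable)
Nullable: {A, S}


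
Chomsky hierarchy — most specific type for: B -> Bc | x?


Left-linear: every RHS is a terminal or one nonterminal followed by a terminal
Classification: Type 3 (Regular)


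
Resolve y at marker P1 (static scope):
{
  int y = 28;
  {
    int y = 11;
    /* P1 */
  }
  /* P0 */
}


y declared in the same block as P1
y = 11


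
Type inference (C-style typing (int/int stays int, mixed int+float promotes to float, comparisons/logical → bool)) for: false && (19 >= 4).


Operand types: bool && bool
Rule: logical operators take bool operands and yield bool
Result type: bool


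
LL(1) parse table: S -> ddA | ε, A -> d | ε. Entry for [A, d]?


For [A, d]: 'd' ∈ FIRST(d)
Entry: A -> d


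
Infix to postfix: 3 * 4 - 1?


Left to right (same or higher precedence on left)
Postfix: 3 4 * 1 -


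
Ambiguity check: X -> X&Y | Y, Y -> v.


precedence layered via separate nonterminal Y: deterministic
Unambiguous


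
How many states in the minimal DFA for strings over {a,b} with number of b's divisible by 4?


Track (count of b) mod 4: states 0..3, accept at 0
Minimal DFA: 4 states


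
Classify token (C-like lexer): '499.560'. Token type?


Pattern: digits with a decimal point
Type: FLOAT_LITERAL


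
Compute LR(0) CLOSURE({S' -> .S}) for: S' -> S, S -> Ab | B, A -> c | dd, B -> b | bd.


Start: S' -> .S
For each item with dot before a nonterminal B, add B -> .γ for every B-production
Closure: [S' -> .S, S -> .Ab, S -> .B, A -> .c, A -> .dd, B -> .b, B -> .bd]
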